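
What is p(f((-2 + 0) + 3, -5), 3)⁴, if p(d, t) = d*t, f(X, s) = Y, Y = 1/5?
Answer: 81/625 ≈ 0.12960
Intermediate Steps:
Y = ⅕ ≈ 0.20000
f(X, s) = ⅕
p(f((-2 + 0) + 3, -5), 3)⁴ = ((⅕)*3)⁴ = (⅗)⁴ = 81/625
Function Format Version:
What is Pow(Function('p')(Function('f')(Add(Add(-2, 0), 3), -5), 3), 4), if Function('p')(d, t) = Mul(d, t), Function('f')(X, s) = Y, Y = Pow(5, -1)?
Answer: Rational(81, 625) ≈ 0.12960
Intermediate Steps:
Y = Rational(1, 5) ≈ 0.20000
Function('f')(X, s) = Rational(1, 5)
Pow(Function('p')(Function('f')(Add(Add(-2, 0), 3), -5), 3), 4) = Pow(Mul(Rational(1, 5), 3), 4) = Pow(Rational(3, 5), 4) = Rational(81, 625)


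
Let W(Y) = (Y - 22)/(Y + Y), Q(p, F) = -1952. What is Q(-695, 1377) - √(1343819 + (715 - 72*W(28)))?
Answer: -1952 - 2*√16470447/7 ≈ -3111.5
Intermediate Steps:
W(Y) = (-22 + Y)/(2*Y) (W(Y) = (-22 + Y)/((2*Y)) = (-22 + Y)*(1/(2*Y)) = (-22 + Y)/(2*Y))
Q(-695, 1377) - √(1343819 + (715 - 72*W(28))) = -1952 - √(1343819 + (715 - 36*(-22 + 28)/28)) = -1952 - √(1343819 + (715 - 36*6/28)) = -1952 - √(1343819 + (715 - 72*3/28)) = -1952 - √(1343819 + (715 - 54/7)) = -1952 - √(1343819 + 4951/7) = -1952 - √(9411684/7) = -1952 - 2*√16470447/7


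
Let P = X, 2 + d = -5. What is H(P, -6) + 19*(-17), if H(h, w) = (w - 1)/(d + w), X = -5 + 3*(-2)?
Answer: -4192/13 ≈ -322.46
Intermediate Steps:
d = -7 (d = -2 - 5 = -7)
X = -11 (X = -5 - 6 = -11)
P = -11
H(h, w) = (-1 + w)/(-7 + w) (H(h, w) = (w - 1)/(-7 + w) = (-1 + w)/(-7 + w))
H(P, -6) + 19*(-17) = (-1 - 6)/(-7 - 6) + 19*(-17) = -7/(-13) - 323 = -1/13*(-7) - 323 = 7/13 - 323 = -4192/13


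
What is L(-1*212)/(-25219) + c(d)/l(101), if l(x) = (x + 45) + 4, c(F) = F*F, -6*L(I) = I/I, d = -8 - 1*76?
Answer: 177945289/3782850 ≈ 47.040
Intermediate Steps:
d = -84 (d = -8 - 76 = -84)
L(I) = -⅙ (L(I) = -I/(6*I) = -⅙*1 = -⅙)
c(F) = F²
l(x) = 49 + x (l(x) = (45 + x) + 4 = 49 + x)
L(-1*212)/(-25219) + c(d)/l(101) = -⅙/(-25219) + (-84)²/(49 + 101) = -⅙*(-1/25219) + 7056/150 = 1/151314 + 7056*(1/150) = 1/151314 + 1176/25 = 177945289/3782850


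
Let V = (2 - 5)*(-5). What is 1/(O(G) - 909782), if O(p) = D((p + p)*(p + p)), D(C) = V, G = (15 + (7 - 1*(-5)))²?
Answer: -1/909767 ≈ -1.0992e-6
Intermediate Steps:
G = 729 (G = (15 + (7 + 5))² = (15 + 12)² = 27² = 729)
V = 15 (V = -3*(-5) = 15)
D(C) = 15
O(p) = 15
1/(O(G) - 909782) = 1/(15 - 909782) = 1/(-909767) = -1/909767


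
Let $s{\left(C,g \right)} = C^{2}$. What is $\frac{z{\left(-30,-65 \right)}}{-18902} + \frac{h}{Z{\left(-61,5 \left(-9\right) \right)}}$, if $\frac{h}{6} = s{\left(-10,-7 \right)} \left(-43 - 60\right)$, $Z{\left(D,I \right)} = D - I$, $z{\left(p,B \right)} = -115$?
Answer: $\frac{36504545}{9451} \approx 3862.5$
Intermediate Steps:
$h = -61800$ ($h = 6 \left(-10\right)^{2} \left(-43 - 60\right) = 6 \cdot 100 \left(-103\right) = 6 \left(-10300\right) = -61800$)
$\frac{z{\left(-30,-65 \right)}}{-18902} + \frac{h}{Z{\left(-61,5 \left(-9\right) \right)}} = - \frac{115}{-18902} - \frac{61800}{-61 - 5 \left(-9\right)} = \left(-115\right) \left(- \frac{1}{18902}\right) - \frac{61800}{-61 - -45} = \frac{115}{18902} - \frac{61800}{-61 + 45} = \frac{115}{18902} - \frac{61800}{-16} = \frac{115}{18902} - - \frac{7725}{2} = \frac{115}{18902} + \frac{7725}{2} = \frac{36504545}{9451}$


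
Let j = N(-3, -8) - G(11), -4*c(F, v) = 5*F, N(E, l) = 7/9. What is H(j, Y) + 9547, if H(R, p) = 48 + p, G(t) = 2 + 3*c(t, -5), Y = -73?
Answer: 9522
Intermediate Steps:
N(E, l) = 7/9 (N(E, l) = 7*(⅑) = 7/9)
c(F, v) = -5*F/4
G(t) = 2 - 15*t/4 (G(t) = 2 + 3*(-5*t/4) = 2 - 15*t/4)
j = 1441/36 (j = 7/9 - (2 - 15/4*11) = 7/9 - (2 - 165/4) = 7/9 - 1*(-157/4) = 7/9 + 157/4 = 1441/36 ≈ 40.028)
H(j, Y) + 9547 = (48 - 73) + 9547 = -25 + 9547 = 9522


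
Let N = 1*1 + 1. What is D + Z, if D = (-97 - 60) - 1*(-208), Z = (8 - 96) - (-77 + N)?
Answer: 38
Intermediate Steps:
N = 2 (N = 1 + 1 = 2)
Z = -13 (Z = (8 - 96) - (-77 + 2) = -88 - 1*(-75) = -88 + 75 = -13)
D = 51 (D = -157 + 208 = 51)
D + Z = 51 - 13 = 38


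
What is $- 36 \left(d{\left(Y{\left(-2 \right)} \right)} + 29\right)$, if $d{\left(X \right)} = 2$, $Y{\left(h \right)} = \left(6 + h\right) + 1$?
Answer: $-1116$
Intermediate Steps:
$Y{\left(h \right)} = 7 + h$
$- 36 \left(d{\left(Y{\left(-2 \right)} \right)} + 29\right) = - 36 \left(2 + 29\right) = \left(-36\right) 31 = -1116$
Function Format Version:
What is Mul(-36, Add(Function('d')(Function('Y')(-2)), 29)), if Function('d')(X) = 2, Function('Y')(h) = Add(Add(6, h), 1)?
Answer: -1116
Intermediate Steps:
Function('Y')(h) = Add(7, h)
Mul(-36, Add(Function('d')(Function('Y')(-2)), 29)) = Mul(-36, Add(2, 29)) = Mul(-36, 31) = -1116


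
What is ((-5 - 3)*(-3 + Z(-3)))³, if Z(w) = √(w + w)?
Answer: 512*(3 - I*√6)³ ≈ -13824.0 - 26337.0*I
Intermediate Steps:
Z(w) = √2*√w (Z(w) = √(2*w) = √2*√w)
((-5 - 3)*(-3 + Z(-3)))³ = ((-5 - 3)*(-3 + √2*√(-3)))³ = (-8*(-3 + √2*(I*√3)))³ = (-8*(-3 + I*√6))³ = (24 - 8*I*√6)³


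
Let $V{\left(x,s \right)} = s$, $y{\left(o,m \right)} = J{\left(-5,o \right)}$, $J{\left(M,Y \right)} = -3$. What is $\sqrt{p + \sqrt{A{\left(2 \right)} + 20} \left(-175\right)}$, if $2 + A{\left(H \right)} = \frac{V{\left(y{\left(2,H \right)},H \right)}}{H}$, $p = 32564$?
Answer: $\sqrt{32564 - 175 \sqrt{19}} \approx 178.33$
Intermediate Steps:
$y{\left(o,m \right)} = -3$
$A{\left(H \right)} = -1$ ($A{\left(H \right)} = -2 + \frac{H}{H} = -2 + 1 = -1$)
$\sqrt{p + \sqrt{A{\left(2 \right)} + 20} \left(-175\right)} = \sqrt{32564 + \sqrt{-1 + 20} \left(-175\right)} = \sqrt{32564 + \sqrt{19} \left(-175\right)} = \sqrt{32564 - 175 \sqrt{19}}$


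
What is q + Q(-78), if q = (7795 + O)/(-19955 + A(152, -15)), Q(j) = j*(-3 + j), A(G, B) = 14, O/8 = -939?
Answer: 125986955/19941 ≈ 6318.0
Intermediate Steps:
O = -7512 (O = 8*(-939) = -7512)
q = -283/19941 (q = (7795 - 7512)/(-19955 + 14) = 283/(-19941) = 283*(-1/19941) = -283/19941 ≈ -0.014192)
q + Q(-78) = -283/19941 - 78*(-3 - 78) = -283/19941 - 78*(-81) = -283/19941 + 6318 = 125986955/19941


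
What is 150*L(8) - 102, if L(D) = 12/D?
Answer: 123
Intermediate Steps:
150*L(8) - 102 = 150*(12/8) - 102 = 150*(12*(1/8)) - 102 = 150*(3/2) - 102 = 225 - 102 = 123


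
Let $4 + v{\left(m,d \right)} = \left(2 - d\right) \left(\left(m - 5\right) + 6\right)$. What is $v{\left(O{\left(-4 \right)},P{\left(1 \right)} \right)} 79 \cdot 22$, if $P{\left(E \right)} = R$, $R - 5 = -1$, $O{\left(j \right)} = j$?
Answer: $3476$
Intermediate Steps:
$R = 4$ ($R = 5 - 1 = 4$)
$P{\left(E \right)} = 4$
$v{\left(m,d \right)} = -4 + \left(1 + m\right) \left(2 - d\right)$ ($v{\left(m,d \right)} = -4 + \left(2 - d\right) \left(\left(m - 5\right) + 6\right) = -4 + \left(2 - d\right) \left(\left(-5 + m\right) + 6\right) = -4 + \left(2 - d\right) \left(1 + m\right) = -4 + \left(1 + m\right) \left(2 - d\right)$)
$v{\left(O{\left(-4 \right)},P{\left(1 \right)} \right)} 79 \cdot 22 = \left(-2 - 4 + 2 \left(-4\right) - 4 \left(-4\right)\right) 79 \cdot 22 = \left(-2 - 4 - 8 + 16\right) 79 \cdot 22 = 2 \cdot 79 \cdot 22 = 158 \cdot 22 = 3476$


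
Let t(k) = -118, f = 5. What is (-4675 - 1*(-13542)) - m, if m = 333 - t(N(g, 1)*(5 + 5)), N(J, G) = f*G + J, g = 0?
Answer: 8416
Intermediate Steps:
N(J, G) = J + 5*G (N(J, G) = 5*G + J = J + 5*G)
m = 451 (m = 333 - 1*(-118) = 333 + 118 = 451)
(-4675 - 1*(-13542)) - m = (-4675 - 1*(-13542)) - 1*451 = (-4675 + 13542) - 451 = 8867 - 451 = 8416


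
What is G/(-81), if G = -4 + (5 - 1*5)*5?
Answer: 4/81 ≈ 0.049383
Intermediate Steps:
G = -4 (G = -4 + (5 - 5)*5 = -4 + 0*5 = -4 + 0 = -4)
G/(-81) = -4/(-81) = -1/81*(-4) = 4/81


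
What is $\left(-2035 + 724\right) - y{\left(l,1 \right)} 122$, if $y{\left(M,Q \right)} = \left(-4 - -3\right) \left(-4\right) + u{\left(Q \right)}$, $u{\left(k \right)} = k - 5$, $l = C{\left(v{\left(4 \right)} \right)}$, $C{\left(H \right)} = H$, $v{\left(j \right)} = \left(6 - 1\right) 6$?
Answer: $-1311$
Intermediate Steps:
$v{\left(j \right)} = 30$ ($v{\left(j \right)} = 5 \cdot 6 = 30$)
$l = 30$
$u{\left(k \right)} = -5 + k$ ($u{\left(k \right)} = k - 5 = -5 + k$)
$y{\left(M,Q \right)} = -1 + Q$ ($y{\left(M,Q \right)} = \left(-4 - -3\right) \left(-4\right) + \left(-5 + Q\right) = \left(-4 + 3\right) \left(-4\right) + \left(-5 + Q\right) = \left(-1\right) \left(-4\right) + \left(-5 + Q\right) = 4 + \left(-5 + Q\right) = -1 + Q$)
$\left(-2035 + 724\right) - y{\left(l,1 \right)} 122 = \left(-2035 + 724\right) - \left(-1 + 1\right) 122 = -1311 - 0 \cdot 122 = -1311 - 0 = -1311 + 0 = -1311$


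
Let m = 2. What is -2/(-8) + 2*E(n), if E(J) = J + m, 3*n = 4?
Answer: 83/12 ≈ 6.9167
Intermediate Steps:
n = 4/3 (n = (⅓)*4 = 4/3 ≈ 1.3333)
E(J) = 2 + J (E(J) = J + 2 = 2 + J)
-2/(-8) + 2*E(n) = -2/(-8) + 2*(2 + 4/3) = -2*(-⅛) + 2*(10/3) = ¼ + 20/3 = 83/12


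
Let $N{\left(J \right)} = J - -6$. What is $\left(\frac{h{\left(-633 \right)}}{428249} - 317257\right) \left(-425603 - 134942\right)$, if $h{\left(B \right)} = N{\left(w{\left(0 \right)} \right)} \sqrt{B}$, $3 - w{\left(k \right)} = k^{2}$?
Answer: $177836825065 - \frac{5044905 i \sqrt{633}}{428249} \approx 1.7784 \cdot 10^{11} - 296.39 i$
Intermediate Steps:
$w{\left(k \right)} = 3 - k^{2}$
$N{\left(J \right)} = 6 + J$ ($N{\left(J \right)} = J + 6 = 6 + J$)
$h{\left(B \right)} = 9 \sqrt{B}$ ($h{\left(B \right)} = \left(6 + \left(3 - 0^{2}\right)\right) \sqrt{B} = \left(6 + \left(3 - 0\right)\right) \sqrt{B} = \left(6 + \left(3 + 0\right)\right) \sqrt{B} = \left(6 + 3\right) \sqrt{B} = 9 \sqrt{B}$)
$\left(\frac{h{\left(-633 \right)}}{428249} - 317257\right) \left(-425603 - 134942\right) = \left(\frac{9 \sqrt{-633}}{428249} - 317257\right) \left(-425603 - 134942\right) = \left(9 i \sqrt{633} \cdot \frac{1}{428249} - 317257\right) \left(-560545\right) = \left(\frac{9 i \sqrt{633}}{428249} - 317257\right) \left(-560545\right) = \left(-317257 + \frac{9 i \sqrt{633}}{428249}\right) \left(-560545\right) = 177836825065 - \frac{5044905 i \sqrt{633}}{428249}$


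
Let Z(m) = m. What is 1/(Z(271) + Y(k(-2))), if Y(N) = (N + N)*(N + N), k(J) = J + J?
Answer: 1/335 ≈ 0.0029851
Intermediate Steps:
k(J) = 2*J
Y(N) = 4*N**2 (Y(N) = (2*N)*(2*N) = 4*N**2)
1/(Z(271) + Y(k(-2))) = 1/(271 + 4*(2*(-2))**2) = 1/(271 + 4*(-4)**2) = 1/(271 + 4*16) = 1/(271 + 64) = 1/335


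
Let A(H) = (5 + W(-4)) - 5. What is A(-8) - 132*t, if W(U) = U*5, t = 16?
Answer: -2132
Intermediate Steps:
W(U) = 5*U
A(H) = -20 (A(H) = (5 + 5*(-4)) - 5 = (5 - 20) - 5 = -15 - 5 = -20)
A(-8) - 132*t = -20 - 132*16 = -20 - 2112 = -2132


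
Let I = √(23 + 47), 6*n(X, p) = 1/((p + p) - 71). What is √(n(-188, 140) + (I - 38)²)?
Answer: √(2380790478 - 119511216*√70)/1254 ≈ 29.633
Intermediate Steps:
n(X, p) = 1/(6*(-71 + 2*p)) (n(X, p) = 1/(6*((p + p) - 71)) = 1/(6*(2*p - 71)) = 1/(6*(-71 + 2*p)))
I = √70 ≈ 8.3666
√(n(-188, 140) + (I - 38)²) = √(1/(6*(-71 + 2*140)) + (√70 - 38)²) = √(1/(6*(-71 + 280)) + (-38 + √70)²) = √((⅙)/209 + (-38 + √70)²) = √((⅙)*(1/209) + (-38 + √70)²) = √(1/1254 + (-38 + √70)²)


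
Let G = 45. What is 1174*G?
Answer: 52830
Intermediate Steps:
1174*G = 1174*45 = 52830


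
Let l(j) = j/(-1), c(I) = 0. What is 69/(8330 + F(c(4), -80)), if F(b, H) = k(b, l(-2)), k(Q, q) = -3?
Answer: 69/8327 ≈ 0.0082863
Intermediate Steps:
l(j) = -j (l(j) = j*(-1) = -j)
F(b, H) = -3
69/(8330 + F(c(4), -80)) = 69/(8330 - 3) = 69/8327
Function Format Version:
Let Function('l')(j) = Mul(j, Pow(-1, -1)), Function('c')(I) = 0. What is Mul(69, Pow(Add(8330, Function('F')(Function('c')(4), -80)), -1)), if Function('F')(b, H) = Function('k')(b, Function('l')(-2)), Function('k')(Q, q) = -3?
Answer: Rational(69, 8327) ≈ 0.0082863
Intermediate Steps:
Function('l')(j) = Mul(-1, j) (Function('l')(j) = Mul(j, -1) = Mul(-1, j))
Function('F')(b, H) = -3
Mul(69, Pow(Add(8330, Function('F')(Function('c')(4), -80)), -1)) = Mul(69, Pow(Add(8330, -3), -1)) = Mul(69, Pow(8327, -1)) = Mul(69, Rational(1, 8327)) = Rational(69, 8327)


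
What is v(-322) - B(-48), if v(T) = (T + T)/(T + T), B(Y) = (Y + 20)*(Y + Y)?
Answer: -2687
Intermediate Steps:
B(Y) = 2*Y*(20 + Y) (B(Y) = (20 + Y)*(2*Y) = 2*Y*(20 + Y))
v(T) = 1 (v(T) = (2*T)/((2*T)) = (2*T)*(1/(2*T)) = 1)
v(-322) - B(-48) = 1 - 2*(-48)*(20 - 48) = 1 - 2*(-48)*(-28) = 1 - 1*2688 = 1 - 2688 = -2687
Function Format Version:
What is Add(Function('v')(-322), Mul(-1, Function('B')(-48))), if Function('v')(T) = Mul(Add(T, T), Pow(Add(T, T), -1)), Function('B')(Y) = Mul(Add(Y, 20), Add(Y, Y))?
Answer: -2687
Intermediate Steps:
Function('B')(Y) = Mul(2, Y, Add(20, Y)) (Function('B')(Y) = Mul(Add(20, Y), Mul(2, Y)) = Mul(2, Y, Add(20, Y)))
Function('v')(T) = 1 (Function('v')(T) = Mul(Mul(2, T), Pow(Mul(2, T), -1)) = Mul(Mul(2, T), Mul(Rational(1, 2), Pow(T, -1))) = 1)
Add(Function('v')(-322), Mul(-1, Function('B')(-48))) = Add(1, Mul(-1, Mul(2, -48, Add(20, -48)))) = Add(1, Mul(-1, Mul(2, -48, -28))) = Add(1, Mul(-1, 2688)) = Add(1, -2688) = -2687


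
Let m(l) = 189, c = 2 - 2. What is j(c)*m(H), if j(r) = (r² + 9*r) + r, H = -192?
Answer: 0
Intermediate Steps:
c = 0
j(r) = r² + 10*r
j(c)*m(H) = (0*(10 + 0))*189 = (0*10)*189 = 0*189 = 0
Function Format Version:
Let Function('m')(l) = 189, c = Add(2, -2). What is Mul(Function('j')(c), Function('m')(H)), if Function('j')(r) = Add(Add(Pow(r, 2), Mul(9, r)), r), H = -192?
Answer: 0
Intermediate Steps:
c = 0
Function('j')(r) = Add(Pow(r, 2), Mul(10, r))
Mul(Function('j')(c), Function('m')(H)) = Mul(Mul(0, Add(10, 0)), 189) = Mul(Mul(0, 10), 189) = Mul(0, 189) = 0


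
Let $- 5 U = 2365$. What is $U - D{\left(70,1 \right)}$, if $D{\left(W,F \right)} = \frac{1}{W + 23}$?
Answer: $- \frac{43990}{93} \approx -473.01$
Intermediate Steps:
$D{\left(W,F \right)} = \frac{1}{23 + W}$
$U = -473$ ($U = \left(- \frac{1}{5}\right) 2365 = -473$)
$U - D{\left(70,1 \right)} = -473 - \frac{1}{23 + 70} = -473 - \frac{1}{93} = - \frac{43990}{93}$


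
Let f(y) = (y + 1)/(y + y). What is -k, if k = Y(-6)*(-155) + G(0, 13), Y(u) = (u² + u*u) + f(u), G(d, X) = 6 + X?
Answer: 134467/12 ≈ 11206.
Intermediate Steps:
f(y) = (1 + y)/(2*y) (f(y) = (1 + y)/((2*y)) = (1 + y)*(1/(2*y)) = (1 + y)/(2*y))
Y(u) = 2*u² + (1 + u)/(2*u) (Y(u) = (u² + u*u) + (1 + u)/(2*u) = (u² + u²) + (1 + u)/(2*u) = 2*u² + (1 + u)/(2*u))
k = -134467/12 (k = ((½)*(1 - 6 + 4*(-6)³)/(-6))*(-155) + (6 + 13) = ((½)*(-⅙)*(1 - 6 + 4*(-216)))*(-155) + 19 = ((½)*(-⅙)*(1 - 6 - 864))*(-155) + 19 = ((½)*(-⅙)*(-869))*(-155) + 19 = (869/12)*(-155) + 19 = -134695/12 + 19 = -134467/12 ≈ -11206.)
-k = -1*(-134467/12) = 134467/12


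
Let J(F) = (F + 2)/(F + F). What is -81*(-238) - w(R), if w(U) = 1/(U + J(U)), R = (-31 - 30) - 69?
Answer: 162282269/8418 ≈ 19278.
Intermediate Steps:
J(F) = (2 + F)/(2*F) (J(F) = (2 + F)/((2*F)) = (2 + F)*(1/(2*F)) = (2 + F)/(2*F))
R = -130 (R = -61 - 69 = -130)
w(U) = 1/(U + (2 + U)/(2*U))
-81*(-238) - w(R) = -81*(-238) - 2*(-130)/(2 - 130 + 2*(-130)**2) = 19278 - 2*(-130)/(2 - 130 + 2*16900) = 19278 - 2*(-130)/(2 - 130 + 33800) = 19278 - 2*(-130)/33672 = 19278 - 1*(-65/8418) = 19278 + 65/8418 = 162282269/8418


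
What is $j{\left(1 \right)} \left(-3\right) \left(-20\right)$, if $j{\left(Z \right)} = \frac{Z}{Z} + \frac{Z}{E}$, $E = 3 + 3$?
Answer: $70$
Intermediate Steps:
$E = 6$
$j{\left(Z \right)} = 1 + \frac{Z}{6}$ ($j{\left(Z \right)} = \frac{Z}{Z} + \frac{Z}{6} = 1 + Z \frac{1}{6} = 1 + \frac{Z}{6}$)
$j{\left(1 \right)} \left(-3\right) \left(-20\right) = \left(1 + \frac{1}{6} \cdot 1\right) \left(-3\right) \left(-20\right) = \left(1 + \frac{1}{6}\right) \left(-3\right) \left(-20\right) = \frac{7}{6} \left(-3\right) \left(-20\right) = \left(- \frac{7}{2}\right) \left(-20\right) = 70$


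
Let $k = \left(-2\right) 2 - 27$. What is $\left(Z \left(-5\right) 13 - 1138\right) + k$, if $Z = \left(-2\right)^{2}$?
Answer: $-1429$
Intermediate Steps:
$Z = 4$
$k = -31$ ($k = -4 - 27 = -31$)
$\left(Z \left(-5\right) 13 - 1138\right) + k = \left(4 \left(-5\right) 13 - 1138\right) - 31 = \left(\left(-20\right) 13 - 1138\right) - 31 = \left(-260 - 1138\right) - 31 = -1398 - 31 = -1429$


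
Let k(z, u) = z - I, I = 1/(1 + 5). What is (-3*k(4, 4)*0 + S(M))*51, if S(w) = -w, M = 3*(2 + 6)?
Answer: -1224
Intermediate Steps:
M = 24 (M = 3*8 = 24)
I = ⅙ (I = 1/6 = ⅙ ≈ 0.16667)
k(z, u) = -⅙ + z (k(z, u) = z - 1*⅙ = z - ⅙ = -⅙ + z)
(-3*k(4, 4)*0 + S(M))*51 = (-3*(-⅙ + 4)*0 - 1*24)*51 = (-3*23/6*0 - 24)*51 = (-23/2*0 - 24)*51 = (0 - 24)*51 = -24*51 = -1224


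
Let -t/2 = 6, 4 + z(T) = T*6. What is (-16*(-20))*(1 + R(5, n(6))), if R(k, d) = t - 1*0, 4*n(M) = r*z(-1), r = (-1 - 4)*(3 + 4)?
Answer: -3520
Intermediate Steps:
z(T) = -4 + 6*T (z(T) = -4 + T*6 = -4 + 6*T)
t = -12 (t = -2*6 = -12)
r = -35 (r = -5*7 = -35)
n(M) = 175/2 (n(M) = (-35*(-4 + 6*(-1)))/4 = (-35*(-4 - 6))/4 = (-35*(-10))/4 = (¼)*350 = 175/2)
R(k, d) = -12 (R(k, d) = -12 - 1*0 = -12 + 0 = -12)
(-16*(-20))*(1 + R(5, n(6))) = (-16*(-20))*(1 - 12) = 320*(-11) = -3520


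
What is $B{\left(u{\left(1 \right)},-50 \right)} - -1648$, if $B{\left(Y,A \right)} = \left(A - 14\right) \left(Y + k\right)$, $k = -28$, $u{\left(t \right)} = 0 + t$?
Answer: $3376$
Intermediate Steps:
$u{\left(t \right)} = t$
$B{\left(Y,A \right)} = \left(-28 + Y\right) \left(-14 + A\right)$ ($B{\left(Y,A \right)} = \left(A - 14\right) \left(Y - 28\right) = \left(-14 + A\right) \left(-28 + Y\right) = \left(-28 + Y\right) \left(-14 + A\right)$)
$B{\left(u{\left(1 \right)},-50 \right)} - -1648 = \left(392 - -1400 - 14 - 50\right) - -1648 = \left(392 + 1400 - 14 - 50\right) + 1648 = 1728 + 1648 = 3376$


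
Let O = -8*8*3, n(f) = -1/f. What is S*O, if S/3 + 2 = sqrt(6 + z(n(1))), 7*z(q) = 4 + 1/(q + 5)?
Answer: 1152 - 288*sqrt(1295)/7 ≈ -328.57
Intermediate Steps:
z(q) = 4/7 + 1/(7*(5 + q)) (z(q) = (4 + 1/(q + 5))/7 = (4 + 1/(5 + q))/7 = 4/7 + 1/(7*(5 + q)))
S = -6 + 3*sqrt(1295)/14 (S = -6 + 3*sqrt(6 + (21 + 4*(-1/1))/(7*(5 - 1/1))) = -6 + 3*sqrt(6 + (21 + 4*(-1*1))/(7*(5 - 1*1))) = -6 + 3*sqrt(6 + (21 + 4*(-1))/(7*(5 - 1))) = -6 + 3*sqrt(6 + (1/7)*(21 - 4)/4) = -6 + 3*sqrt(6 + (1/7)*(1/4)*17) = -6 + 3*sqrt(6 + 17/28) = -6 + 3*sqrt(185/28) = -6 + 3*(sqrt(1295)/14) = -6 + 3*sqrt(1295)/14 ≈ 1.7113)
O = -192 (O = -64*3 = -192)
S*O = (-6 + 3*sqrt(1295)/14)*(-192) = 1152 - 288*sqrt(1295)/7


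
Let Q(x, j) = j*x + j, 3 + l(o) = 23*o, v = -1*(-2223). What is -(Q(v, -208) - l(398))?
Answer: 471743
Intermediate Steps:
v = 2223
l(o) = -3 + 23*o
Q(x, j) = j + j*x
-(Q(v, -208) - l(398)) = -(-208*(1 + 2223) - (-3 + 23*398)) = -(-208*2224 - (-3 + 9154)) = -(-462592 - 1*9151) = -(-462592 - 9151) = -1*(-471743) = 471743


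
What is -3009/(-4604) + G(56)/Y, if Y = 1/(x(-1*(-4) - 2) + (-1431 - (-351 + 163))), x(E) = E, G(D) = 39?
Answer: -222825987/4604 ≈ -48398.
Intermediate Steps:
Y = -1/1241 (Y = 1/((-1*(-4) - 2) + (-1431 - (-351 + 163))) = 1/((4 - 2) + (-1431 - 1*(-188))) = 1/(2 + (-1431 + 188)) = 1/(2 - 1243) = 1/(-1241) = -1/1241 ≈ -0.00080580)
-3009/(-4604) + G(56)/Y = -3009/(-4604) + 39/(-1/1241) = -3009*(-1/4604) + 39*(-1241) = 3009/4604 - 48399 = -222825987/4604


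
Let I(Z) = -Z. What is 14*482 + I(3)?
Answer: 6745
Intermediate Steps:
14*482 + I(3) = 14*482 - 1*3 = 6748 - 3 = 6745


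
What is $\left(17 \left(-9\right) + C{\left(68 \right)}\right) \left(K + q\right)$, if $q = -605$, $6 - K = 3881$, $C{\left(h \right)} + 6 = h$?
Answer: $407680$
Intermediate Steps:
$C{\left(h \right)} = -6 + h$
$K = -3875$ ($K = 6 - 3881 = -3875$)
$\left(17 \left(-9\right) + C{\left(68 \right)}\right) \left(K + q\right) = \left(17 \left(-9\right) + \left(-6 + 68\right)\right) \left(-3875 - 605\right) = \left(-153 + 62\right) \left(-4480\right) = \left(-91\right) \left(-4480\right) = 407680$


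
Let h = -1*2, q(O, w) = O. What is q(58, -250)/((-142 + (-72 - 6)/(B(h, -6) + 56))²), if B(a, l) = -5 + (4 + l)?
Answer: 69629/24752648 ≈ 0.0028130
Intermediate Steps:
h = -2
B(a, l) = -1 + l
q(58, -250)/((-142 + (-72 - 6)/(B(h, -6) + 56))²) = 58/((-142 + (-72 - 6)/((-1 - 6) + 56))²) = 58/((-142 - 78/(-7 + 56))²) = 58/((-142 - 78/49)²) = 58/((-7036/49)²) = 58/(49505296/2401) = 58*(2401/49505296) = 69629/24752648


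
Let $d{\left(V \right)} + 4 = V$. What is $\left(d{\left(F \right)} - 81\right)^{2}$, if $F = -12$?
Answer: $9409$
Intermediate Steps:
$d{\left(V \right)} = -4 + V$
$\left(d{\left(F \right)} - 81\right)^{2} = \left(\left(-4 - 12\right) - 81\right)^{2} = \left(-16 - 81\right)^{2} = \left(-97\right)^{2} = 9409$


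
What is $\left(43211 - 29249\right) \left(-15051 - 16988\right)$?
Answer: $-447328518$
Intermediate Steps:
$\left(43211 - 29249\right) \left(-15051 - 16988\right) = 13962 \left(-32039\right) = -447328518$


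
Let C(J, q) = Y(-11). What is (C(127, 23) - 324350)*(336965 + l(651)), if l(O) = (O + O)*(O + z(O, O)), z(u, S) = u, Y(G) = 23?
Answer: -659087275263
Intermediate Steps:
C(J, q) = 23
l(O) = 4*O² (l(O) = (O + O)*(O + O) = (2*O)*(2*O) = 4*O²)
(C(127, 23) - 324350)*(336965 + l(651)) = (23 - 324350)*(336965 + 4*651²) = -324327*(336965 + 4*423801) = -324327*(336965 + 1695204) = -324327*2032169 = -659087275263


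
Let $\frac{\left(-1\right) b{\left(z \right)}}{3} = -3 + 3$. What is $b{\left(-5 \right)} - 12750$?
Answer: $-12750$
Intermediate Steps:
$b{\left(z \right)} = 0$ ($b{\left(z \right)} = - 3 \left(-3 + 3\right) = \left(-3\right) 0 = 0$)
$b{\left(-5 \right)} - 12750 = 0 - 12750 = -12750$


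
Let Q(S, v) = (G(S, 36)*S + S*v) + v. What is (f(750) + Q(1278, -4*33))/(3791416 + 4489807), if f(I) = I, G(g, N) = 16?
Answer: -147630/8281223 ≈ -0.017827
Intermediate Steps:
Q(S, v) = v + 16*S + S*v (Q(S, v) = (16*S + S*v) + v = v + 16*S + S*v)
(f(750) + Q(1278, -4*33))/(3791416 + 4489807) = (750 + (-4*33 + 16*1278 + 1278*(-4*33)))/(3791416 + 4489807) = (750 + (-132 + 20448 + 1278*(-132)))/8281223 = (750 + (-132 + 20448 - 168696))*(1/8281223) = (750 - 148380)*(1/8281223) = -147630*1/8281223 = -147630/8281223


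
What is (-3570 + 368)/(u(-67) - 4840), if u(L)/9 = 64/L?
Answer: 107267/162428 ≈ 0.66040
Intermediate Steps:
u(L) = 576/L (u(L) = 9*(64/L) = 576/L)
(-3570 + 368)/(u(-67) - 4840) = (-3570 + 368)/(576/(-67) - 4840) = -3202/(576*(-1/67) - 4840) = -3202/(-576/67 - 4840) = -3202/(-324856/67) = -3202*(-67/324856) = 107267/162428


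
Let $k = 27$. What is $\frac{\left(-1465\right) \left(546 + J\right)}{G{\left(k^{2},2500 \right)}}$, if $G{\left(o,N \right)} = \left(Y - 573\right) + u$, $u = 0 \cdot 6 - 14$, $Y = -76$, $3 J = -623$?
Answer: $\frac{1486975}{1989} \approx 747.6$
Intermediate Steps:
$J = - \frac{623}{3}$ ($J = \frac{1}{3} \left(-623\right) = - \frac{623}{3} \approx -207.67$)
$u = -14$ ($u = 0 - 14 = -14$)
$G{\left(o,N \right)} = -663$ ($G{\left(o,N \right)} = \left(-76 - 573\right) - 14 = -649 - 14 = -663$)
$\frac{\left(-1465\right) \left(546 + J\right)}{G{\left(k^{2},2500 \right)}} = \frac{\left(-1465\right) \left(546 - \frac{623}{3}\right)}{-663} = \left(-1465\right) \frac{1015}{3} \left(- \frac{1}{663}\right) = \left(- \frac{1486975}{3}\right) \left(- \frac{1}{663}\right) = \frac{1486975}{1989}$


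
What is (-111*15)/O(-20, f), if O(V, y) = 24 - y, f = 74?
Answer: 333/10 ≈ 33.300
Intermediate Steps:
(-111*15)/O(-20, f) = (-111*15)/(24 - 1*74) = -1665/(24 - 74) = -1665/(-50) = -1665*(-1/50) = 333/10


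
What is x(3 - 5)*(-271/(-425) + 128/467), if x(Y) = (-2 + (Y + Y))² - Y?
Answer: 6876366/198475 ≈ 34.646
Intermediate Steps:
x(Y) = (-2 + 2*Y)² - Y
x(3 - 5)*(-271/(-425) + 128/467) = (-(3 - 5) + 4*(-1 + (3 - 5))²)*(-271/(-425) + 128/467) = (-1*(-2) + 4*(-1 - 2)²)*(-271*(-1/425) + 128*(1/467)) = (2 + 4*(-3)²)*(271/425 + 128/467) = (2 + 4*9)*(180957/198475) = (2 + 36)*(180957/198475) = 38*(180957/198475) = 6876366/198475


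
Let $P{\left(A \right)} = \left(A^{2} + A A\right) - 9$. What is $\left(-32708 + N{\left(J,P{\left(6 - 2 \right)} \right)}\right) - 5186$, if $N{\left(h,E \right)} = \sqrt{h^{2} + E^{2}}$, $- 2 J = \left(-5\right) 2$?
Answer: $-37894 + \sqrt{554} \approx -37870.0$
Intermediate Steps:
$J = 5$ ($J = - \frac{\left(-5\right) 2}{2} = \left(- \frac{1}{2}\right) \left(-10\right) = 5$)
$P{\left(A \right)} = -9 + 2 A^{2}$ ($P{\left(A \right)} = \left(A^{2} + A^{2}\right) - 9 = 2 A^{2} - 9 = -9 + 2 A^{2}$)
$N{\left(h,E \right)} = \sqrt{E^{2} + h^{2}}$
$\left(-32708 + N{\left(J,P{\left(6 - 2 \right)} \right)}\right) - 5186 = \left(-32708 + \sqrt{\left(-9 + 2 \left(6 - 2\right)^{2}\right)^{2} + 5^{2}}\right) - 5186 = \left(-32708 + \sqrt{\left(-9 + 2 \cdot 4^{2}\right)^{2} + 25}\right) - 5186 = \left(-32708 + \sqrt{\left(-9 + 2 \cdot 16\right)^{2} + 25}\right) - 5186 = \left(-32708 + \sqrt{\left(-9 + 32\right)^{2} + 25}\right) - 5186 = \left(-32708 + \sqrt{23^{2} + 25}\right) - 5186 = \left(-32708 + \sqrt{529 + 25}\right) - 5186 = \left(-32708 + \sqrt{554}\right) - 5186 = -37894 + \sqrt{554}$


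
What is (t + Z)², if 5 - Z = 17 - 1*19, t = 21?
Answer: 784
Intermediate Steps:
Z = 7 (Z = 5 - (17 - 1*19) = 5 - (17 - 19) = 5 - 1*(-2) = 5 + 2 = 7)
(t + Z)² = (21 + 7)² = 28² = 784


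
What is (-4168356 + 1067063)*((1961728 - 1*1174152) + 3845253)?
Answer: -14367760147897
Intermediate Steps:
(-4168356 + 1067063)*((1961728 - 1*1174152) + 3845253) = -3101293*((1961728 - 1174152) + 3845253) = -3101293*(787576 + 3845253) = -3101293*4632829 = -14367760147897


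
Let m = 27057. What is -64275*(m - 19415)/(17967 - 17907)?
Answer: -16372985/2 ≈ -8.1865e+6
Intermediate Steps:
-64275*(m - 19415)/(17967 - 17907) = -64275*(27057 - 19415)/(17967 - 17907) = -64275/(60/7642) = -64275/(60*(1/7642)) = -64275/30/3821 = -64275*3821/30 = -16372985/2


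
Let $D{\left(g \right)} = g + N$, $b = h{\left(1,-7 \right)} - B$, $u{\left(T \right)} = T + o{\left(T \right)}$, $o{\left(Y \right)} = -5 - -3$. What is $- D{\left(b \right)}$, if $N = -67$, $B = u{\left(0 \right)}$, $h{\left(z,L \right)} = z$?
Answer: $64$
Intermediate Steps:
$o{\left(Y \right)} = -2$ ($o{\left(Y \right)} = -5 + 3 = -2$)
$u{\left(T \right)} = -2 + T$ ($u{\left(T \right)} = T - 2 = -2 + T$)
$B = -2$ ($B = -2 + 0 = -2$)
$b = 3$ ($b = 1 - -2 = 1 + 2 = 3$)
$D{\left(g \right)} = -67 + g$ ($D{\left(g \right)} = g - 67 = -67 + g$)
$- D{\left(b \right)} = - (-67 + 3) = \left(-1\right) \left(-64\right) = 64$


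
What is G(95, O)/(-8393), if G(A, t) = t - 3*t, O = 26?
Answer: 52/8393 ≈ 0.0061956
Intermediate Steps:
G(A, t) = -2*t
G(95, O)/(-8393) = -2*26/(-8393) = -52*(-1/8393) = 52/8393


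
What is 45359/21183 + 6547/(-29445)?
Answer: 398970218/207911145 ≈ 1.9189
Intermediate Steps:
45359/21183 + 6547/(-29445) = 45359*(1/21183) + 6547*(-1/29445) = 45359/21183 - 6547/29445 = 398970218/207911145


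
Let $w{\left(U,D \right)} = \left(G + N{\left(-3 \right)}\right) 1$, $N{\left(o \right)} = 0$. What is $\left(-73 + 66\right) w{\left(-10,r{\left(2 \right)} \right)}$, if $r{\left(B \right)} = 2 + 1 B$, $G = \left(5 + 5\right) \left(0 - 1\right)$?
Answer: $70$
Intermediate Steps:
$G = -10$ ($G = 10 \left(-1\right) = -10$)
$r{\left(B \right)} = 2 + B$
$w{\left(U,D \right)} = -10$ ($w{\left(U,D \right)} = \left(-10 + 0\right) 1 = \left(-10\right) 1 = -10$)
$\left(-73 + 66\right) w{\left(-10,r{\left(2 \right)} \right)} = \left(-73 + 66\right) \left(-10\right) = \left(-7\right) \left(-10\right) = 70$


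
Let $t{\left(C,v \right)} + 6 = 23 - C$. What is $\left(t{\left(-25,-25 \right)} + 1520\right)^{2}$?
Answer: $2439844$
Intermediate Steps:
$t{\left(C,v \right)} = 17 - C$ ($t{\left(C,v \right)} = -6 - \left(-23 + C\right) = 17 - C$)
$\left(t{\left(-25,-25 \right)} + 1520\right)^{2} = \left(\left(17 - -25\right) + 1520\right)^{2} = \left(\left(17 + 25\right) + 1520\right)^{2} = \left(42 + 1520\right)^{2} = 1562^{2} = 2439844$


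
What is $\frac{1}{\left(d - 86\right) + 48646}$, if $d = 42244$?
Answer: $\frac{1}{90804} \approx 1.1013 \cdot 10^{-5}$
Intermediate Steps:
$\frac{1}{\left(d - 86\right) + 48646} = \frac{1}{\left(42244 - 86\right) + 48646} = \frac{1}{42158 + 48646} = \frac{1}{90804}$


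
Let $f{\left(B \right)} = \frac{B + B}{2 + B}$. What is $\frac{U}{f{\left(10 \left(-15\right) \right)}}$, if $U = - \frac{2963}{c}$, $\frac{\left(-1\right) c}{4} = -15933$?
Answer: $- \frac{109631}{4779900} \approx -0.022936$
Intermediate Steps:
$c = 63732$ ($c = \left(-4\right) \left(-15933\right) = 63732$)
$f{\left(B \right)} = \frac{2 B}{2 + B}$
$U = - \frac{2963}{63732} \approx -0.046492$
$\frac{U}{f{\left(10 \left(-15\right) \right)}} = - \frac{2963}{63732 \frac{2 \cdot 10 \left(-15\right)}{2 + 10 \left(-15\right)}} = - \frac{2963}{63732 \cdot 2 \left(-150\right) \frac{1}{2 - 150}} = - \frac{2963}{63732 \cdot 2 \left(-150\right) \frac{1}{-148}} = - \frac{2963}{63732 \cdot 2 \left(-150\right) \left(- \frac{1}{148}\right)} = - \frac{2963}{63732 \cdot \frac{75}{37}} = \left(- \frac{2963}{63732}\right) \frac{37}{75} = - \frac{109631}{4779900}$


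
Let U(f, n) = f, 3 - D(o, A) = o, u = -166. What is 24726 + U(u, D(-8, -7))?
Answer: 24560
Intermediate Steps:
D(o, A) = 3 - o
24726 + U(u, D(-8, -7)) = 24726 - 166 = 24560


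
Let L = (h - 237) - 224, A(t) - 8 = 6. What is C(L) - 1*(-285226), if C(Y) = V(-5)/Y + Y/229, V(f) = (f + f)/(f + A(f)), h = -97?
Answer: 164008969301/575019 ≈ 2.8522e+5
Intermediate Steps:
A(t) = 14 (A(t) = 8 + 6 = 14)
L = -558 (L = (-97 - 237) - 224 = -334 - 224 = -558)
V(f) = 2*f/(14 + f) (V(f) = (f + f)/(f + 14) = (2*f)/(14 + f) = 2*f/(14 + f))
C(Y) = -10/(9*Y) + Y/229 (C(Y) = (2*(-5)/(14 - 5))/Y + Y/229 = (2*(-5)/9)/Y + Y*(1/229) = (2*(-5)*(⅑))/Y + Y/229 = -10/(9*Y) + Y/229)
C(L) - 1*(-285226) = (-10/9/(-558) + (1/229)*(-558)) - 1*(-285226) = (-10/9*(-1/558) - 558/229) + 285226 = (5/2511 - 558/229) + 285226 = -1399993/575019 + 285226 = 164008969301/575019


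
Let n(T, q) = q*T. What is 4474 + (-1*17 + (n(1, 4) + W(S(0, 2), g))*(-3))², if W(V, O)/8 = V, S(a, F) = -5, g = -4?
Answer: 12755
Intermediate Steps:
W(V, O) = 8*V
n(T, q) = T*q
4474 + (-1*17 + (n(1, 4) + W(S(0, 2), g))*(-3))² = 4474 + (-1*17 + (1*4 + 8*(-5))*(-3))² = 4474 + (-17 + (4 - 40)*(-3))² = 4474 + (-17 - 36*(-3))² = 4474 + (-17 + 108)² = 4474 + 91² = 4474 + 8281 = 12755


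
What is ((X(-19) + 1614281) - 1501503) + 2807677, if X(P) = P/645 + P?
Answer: 1883681201/645 ≈ 2.9204e+6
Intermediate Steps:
X(P) = 646*P/645 (X(P) = P*(1/645) + P = P/645 + P = 646*P/645)
((X(-19) + 1614281) - 1501503) + 2807677 = (((646/645)*(-19) + 1614281) - 1501503) + 2807677 = ((-12274/645 + 1614281) - 1501503) + 2807677 = (1041198971/645 - 1501503) + 2807677 = 72729536/645 + 2807677 = 1883681201/645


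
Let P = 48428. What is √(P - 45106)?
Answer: √3322 ≈ 57.637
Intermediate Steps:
√(P - 45106) = √(48428 - 45106) = √3322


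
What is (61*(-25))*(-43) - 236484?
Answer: -170909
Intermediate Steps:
(61*(-25))*(-43) - 236484 = -1525*(-43) - 236484 = 65575 - 236484 = -170909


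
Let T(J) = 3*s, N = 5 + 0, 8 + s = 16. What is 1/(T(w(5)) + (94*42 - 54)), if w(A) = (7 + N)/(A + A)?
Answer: 1/3918 ≈ 0.00025523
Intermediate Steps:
s = 8 (s = -8 + 16 = 8)
N = 5
w(A) = 6/A (w(A) = (7 + 5)/(A + A) = 12/((2*A)) = 12*(1/(2*A)) = 6/A)
T(J) = 24 (T(J) = 3*8 = 24)
1/(T(w(5)) + (94*42 - 54)) = 1/(24 + (94*42 - 54)) = 1/(24 + (3948 - 54)) = 1/(24 + 3894) = 1/3918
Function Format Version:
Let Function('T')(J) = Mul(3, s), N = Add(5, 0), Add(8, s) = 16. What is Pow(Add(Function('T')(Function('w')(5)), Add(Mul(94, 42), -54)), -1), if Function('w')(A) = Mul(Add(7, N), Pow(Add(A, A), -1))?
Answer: Rational(1, 3918) ≈ 0.00025523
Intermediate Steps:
s = 8 (s = Add(-8, 16) = 8)
N = 5
Function('w')(A) = Mul(6, Pow(A, -1)) (Function('w')(A) = Mul(Add(7, 5), Pow(Add(A, A), -1)) = Mul(12, Pow(Mul(2, A), -1)) = Mul(12, Mul(Rational(1, 2), Pow(A, -1))) = Mul(6, Pow(A, -1)))
Function('T')(J) = 24 (Function('T')(J) = Mul(3, 8) = 24)
Pow(Add(Function('T')(Function('w')(5)), Add(Mul(94, 42), -54)), -1) = Pow(Add(24, Add(Mul(94, 42), -54)), -1) = Pow(Add(24, Add(3948, -54)), -1) = Pow(Add(24, 3894), -1) = Pow(3918, -1) = Rational(1, 3918)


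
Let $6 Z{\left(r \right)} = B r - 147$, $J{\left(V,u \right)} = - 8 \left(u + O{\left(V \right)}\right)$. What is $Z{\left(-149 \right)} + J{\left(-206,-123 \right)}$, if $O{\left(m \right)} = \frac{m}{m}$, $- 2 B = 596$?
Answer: $\frac{50111}{6} \approx 8351.8$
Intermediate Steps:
$B = -298$ ($B = \left(- \frac{1}{2}\right) 596 = -298$)
$O{\left(m \right)} = 1$
$J{\left(V,u \right)} = -8 - 8 u$ ($J{\left(V,u \right)} = - 8 \left(u + 1\right) = - 8 \left(1 + u\right) = -8 - 8 u$)
$Z{\left(r \right)} = - \frac{49}{2} - \frac{149 r}{3}$ ($Z{\left(r \right)} = \frac{- 298 r - 147}{6} = \frac{-147 - 298 r}{6} = - \frac{49}{2} - \frac{149 r}{3}$)
$Z{\left(-149 \right)} + J{\left(-206,-123 \right)} = \left(- \frac{49}{2} - - \frac{22201}{3}\right) - -976 = \left(- \frac{49}{2} + \frac{22201}{3}\right) + \left(-8 + 984\right) = \frac{44255}{6} + 976 = \frac{50111}{6}$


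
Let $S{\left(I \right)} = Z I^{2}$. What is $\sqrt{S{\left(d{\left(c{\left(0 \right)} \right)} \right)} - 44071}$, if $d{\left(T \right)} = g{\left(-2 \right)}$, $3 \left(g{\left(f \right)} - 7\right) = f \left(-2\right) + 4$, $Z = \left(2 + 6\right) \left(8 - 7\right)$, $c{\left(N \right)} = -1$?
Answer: $\frac{i \sqrt{389911}}{3} \approx 208.14 i$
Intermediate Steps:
$Z = 8$ ($Z = 8 \cdot 1 = 8$)
$g{\left(f \right)} = \frac{25}{3} - \frac{2 f}{3}$ ($g{\left(f \right)} = 7 + \frac{f \left(-2\right) + 4}{3} = 7 + \frac{- 2 f + 4}{3} = 7 + \frac{4 - 2 f}{3} = 7 - \left(- \frac{4}{3} + \frac{2 f}{3}\right) = \frac{25}{3} - \frac{2 f}{3}$)
$d{\left(T \right)} = \frac{29}{3}$ ($d{\left(T \right)} = \frac{25}{3} - - \frac{4}{3} = \frac{25}{3} + \frac{4}{3} = \frac{29}{3}$)
$S{\left(I \right)} = 8 I^{2}$
$\sqrt{S{\left(d{\left(c{\left(0 \right)} \right)} \right)} - 44071} = \sqrt{8 \left(\frac{29}{3}\right)^{2} - 44071} = \sqrt{8 \cdot \frac{841}{9} - 44071} = \sqrt{\frac{6728}{9} - 44071} = \sqrt{- \frac{389911}{9}} = \frac{i \sqrt{389911}}{3}$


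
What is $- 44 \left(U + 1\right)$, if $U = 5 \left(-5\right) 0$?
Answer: $-44$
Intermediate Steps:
$U = 0$ ($U = \left(-25\right) 0 = 0$)
$- 44 \left(U + 1\right) = - 44 \left(0 + 1\right) = \left(-44\right) 1 = -44$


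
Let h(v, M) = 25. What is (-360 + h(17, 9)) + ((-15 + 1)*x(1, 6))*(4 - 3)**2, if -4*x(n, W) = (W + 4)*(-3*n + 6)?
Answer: -230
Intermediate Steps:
x(n, W) = -(4 + W)*(6 - 3*n)/4 (x(n, W) = -(W + 4)*(-3*n + 6)/4 = -(4 + W)*(6 - 3*n)/4)
(-360 + h(17, 9)) + ((-15 + 1)*x(1, 6))*(4 - 3)**2 = (-360 + 25) + ((-15 + 1)*(-6 + 3*1 - 3/2*6 + (3/4)*6*1))*(4 - 3)**2 = -335 - 14*(-6 + 3 - 9 + 9/2)*1**2 = -335 - 14*(-15/2)*1 = -335 + 105*1 = -335 + 105 = -230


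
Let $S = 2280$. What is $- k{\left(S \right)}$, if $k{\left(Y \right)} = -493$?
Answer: $493$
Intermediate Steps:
$- k{\left(S \right)} = \left(-1\right) \left(-493\right) = 493$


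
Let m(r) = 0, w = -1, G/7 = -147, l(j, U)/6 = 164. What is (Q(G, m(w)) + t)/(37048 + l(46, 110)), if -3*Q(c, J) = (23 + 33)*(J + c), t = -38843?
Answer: -19635/38032 ≈ -0.51628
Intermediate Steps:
l(j, U) = 984 (l(j, U) = 6*164 = 984)
G = -1029 (G = 7*(-147) = -1029)
Q(c, J) = -56*J/3 - 56*c/3 (Q(c, J) = -(23 + 33)*(J + c)/3 = -56*(J + c)/3 = -(56*J + 56*c)/3 = -56*J/3 - 56*c/3)
(Q(G, m(w)) + t)/(37048 + l(46, 110)) = ((-56/3*0 - 56/3*(-1029)) - 38843)/(37048 + 984) = ((0 + 19208) - 38843)/38032 = (19208 - 38843)*(1/38032) = -19635*1/38032 = -19635/38032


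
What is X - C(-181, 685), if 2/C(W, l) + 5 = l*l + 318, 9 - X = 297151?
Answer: -69759730199/234769 ≈ -2.9714e+5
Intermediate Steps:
X = -297142 (X = 9 - 1*297151 = 9 - 297151 = -297142)
C(W, l) = 2/(313 + l**2) (C(W, l) = 2/(-5 + (l*l + 318)) = 2/(-5 + (l**2 + 318)) = 2/(-5 + (318 + l**2)) = 2/(313 + l**2))
X - C(-181, 685) = -297142 - 2/(313 + 685**2) = -297142 - 2/(313 + 469225) = -297142 - 2/469538 = -297142 - 1*1/234769 = -297142 - 1/234769 = -69759730199/234769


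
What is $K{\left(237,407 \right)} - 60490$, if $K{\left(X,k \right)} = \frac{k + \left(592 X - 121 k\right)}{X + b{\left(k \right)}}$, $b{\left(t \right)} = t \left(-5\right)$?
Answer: $- \frac{54426242}{899} \approx -60541.0$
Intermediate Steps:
$b{\left(t \right)} = - 5 t$
$K{\left(X,k \right)} = \frac{- 120 k + 592 X}{X - 5 k}$ ($K{\left(X,k \right)} = \frac{k + \left(592 X - 121 k\right)}{X - 5 k} = \frac{k + \left(- 121 k + 592 X\right)}{X - 5 k} = \frac{- 120 k + 592 X}{X - 5 k}$)
$K{\left(237,407 \right)} - 60490 = \frac{8 \left(\left(-15\right) 407 + 74 \cdot 237\right)}{237 - 2035} - 60490 = \frac{8 \left(-6105 + 17538\right)}{237 - 2035} - 60490 = 8 \frac{1}{-1798} \cdot 11433 - 60490 = 8 \left(- \frac{1}{1798}\right) 11433 - 60490 = - \frac{45732}{899} - 60490 = - \frac{54426242}{899}$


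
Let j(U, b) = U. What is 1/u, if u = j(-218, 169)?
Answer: -1/218 ≈ -0.0045872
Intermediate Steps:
u = -218
1/u = 1/(-218) = -1/218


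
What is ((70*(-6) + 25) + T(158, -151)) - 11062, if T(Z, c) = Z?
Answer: -11299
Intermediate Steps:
((70*(-6) + 25) + T(158, -151)) - 11062 = ((70*(-6) + 25) + 158) - 11062 = ((-420 + 25) + 158) - 11062 = (-395 + 158) - 11062 = -237 - 11062 = -11299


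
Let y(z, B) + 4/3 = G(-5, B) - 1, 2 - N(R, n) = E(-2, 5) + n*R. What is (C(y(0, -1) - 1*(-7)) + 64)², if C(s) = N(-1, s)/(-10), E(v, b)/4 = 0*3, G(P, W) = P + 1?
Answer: 913936/225 ≈ 4061.9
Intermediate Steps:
G(P, W) = 1 + P
E(v, b) = 0 (E(v, b) = 4*(0*3) = 4*0 = 0)
N(R, n) = 2 - R*n (N(R, n) = 2 - (0 + n*R) = 2 - (0 + R*n) = 2 - R*n)
y(z, B) = -19/3 (y(z, B) = -4/3 + ((1 - 5) - 1) = -4/3 + (-4 - 1) = -4/3 - 5 = -19/3)
C(s) = -⅕ - s/10 (C(s) = (2 - 1*(-1)*s)/(-10) = (2 + s)*(-⅒) = -⅕ - s/10)
(C(y(0, -1) - 1*(-7)) + 64)² = ((-⅕ - (-19/3 - 1*(-7))/10) + 64)² = ((-⅕ - (-19/3 + 7)/10) + 64)² = ((-⅕ - ⅒*⅔) + 64)² = ((-⅕ - 1/15) + 64)² = (-4/15 + 64)² = (956/15)² = 913936/225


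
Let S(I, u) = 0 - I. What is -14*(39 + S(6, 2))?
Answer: -462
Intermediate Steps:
S(I, u) = -I
-14*(39 + S(6, 2)) = -14*(39 - 1*6) = -14*(39 - 6) = -14*33 = -462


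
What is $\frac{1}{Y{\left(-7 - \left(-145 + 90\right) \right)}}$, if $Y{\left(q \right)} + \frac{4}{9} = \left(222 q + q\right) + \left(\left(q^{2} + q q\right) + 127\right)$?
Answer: $\frac{9}{138947} \approx 6.4773 \cdot 10^{-5}$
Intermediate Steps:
$Y{\left(q \right)} = \frac{1139}{9} + 2 q^{2} + 223 q$ ($Y{\left(q \right)} = - \frac{4}{9} + \left(\left(222 q + q\right) + \left(\left(q^{2} + q q\right) + 127\right)\right) = - \frac{4}{9} + \left(223 q + \left(\left(q^{2} + q^{2}\right) + 127\right)\right) = - \frac{4}{9} + \left(223 q + \left(2 q^{2} + 127\right)\right) = - \frac{4}{9} + \left(223 q + \left(127 + 2 q^{2}\right)\right) = - \frac{4}{9} + \left(127 + 2 q^{2} + 223 q\right) = \frac{1139}{9} + 2 q^{2} + 223 q$)
$\frac{1}{Y{\left(-7 - \left(-145 + 90\right) \right)}} = \frac{1}{\frac{1139}{9} + 2 \left(-7 - \left(-145 + 90\right)\right)^{2} + 223 \left(-7 - \left(-145 + 90\right)\right)} = \frac{1}{\frac{1139}{9} + 2 \left(-7 - -55\right)^{2} + 223 \left(-7 - -55\right)} = \frac{1}{\frac{1139}{9} + 2 \left(-7 + 55\right)^{2} + 223 \left(-7 + 55\right)} = \frac{1}{\frac{1139}{9} + 2 \cdot 48^{2} + 223 \cdot 48} = \frac{1}{\frac{1139}{9} + 2 \cdot 2304 + 10704} = \frac{1}{\frac{1139}{9} + 4608 + 10704} = \frac{1}{\frac{138947}{9}} = \frac{9}{138947}$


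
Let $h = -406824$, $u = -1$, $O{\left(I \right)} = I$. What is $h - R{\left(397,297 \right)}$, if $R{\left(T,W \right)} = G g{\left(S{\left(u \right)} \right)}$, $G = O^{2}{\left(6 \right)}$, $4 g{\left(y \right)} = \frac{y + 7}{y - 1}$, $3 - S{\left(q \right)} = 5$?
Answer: $-406809$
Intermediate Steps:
$S{\left(q \right)} = -2$ ($S{\left(q \right)} = 3 - 5 = -2$)
$g{\left(y \right)} = \frac{7 + y}{4 \left(-1 + y\right)}$ ($g{\left(y \right)} = \frac{\left(y + 7\right) \frac{1}{y - 1}}{4} = \frac{\left(7 + y\right) \frac{1}{-1 + y}}{4} = \frac{\frac{1}{-1 + y} \left(7 + y\right)}{4} = \frac{7 + y}{4 \left(-1 + y\right)}$)
$G = 36$ ($G = 6^{2} = 36$)
$R{\left(T,W \right)} = -15$ ($R{\left(T,W \right)} = 36 \frac{7 - 2}{4 \left(-1 - 2\right)} = 36 \cdot \frac{1}{4} \frac{1}{-3} \cdot 5 = 36 \cdot \frac{1}{4} \left(- \frac{1}{3}\right) 5 = 36 \left(- \frac{5}{12}\right) = -15$)
$h - R{\left(397,297 \right)} = -406824 - -15 = -406824 + 15 = -406809$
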